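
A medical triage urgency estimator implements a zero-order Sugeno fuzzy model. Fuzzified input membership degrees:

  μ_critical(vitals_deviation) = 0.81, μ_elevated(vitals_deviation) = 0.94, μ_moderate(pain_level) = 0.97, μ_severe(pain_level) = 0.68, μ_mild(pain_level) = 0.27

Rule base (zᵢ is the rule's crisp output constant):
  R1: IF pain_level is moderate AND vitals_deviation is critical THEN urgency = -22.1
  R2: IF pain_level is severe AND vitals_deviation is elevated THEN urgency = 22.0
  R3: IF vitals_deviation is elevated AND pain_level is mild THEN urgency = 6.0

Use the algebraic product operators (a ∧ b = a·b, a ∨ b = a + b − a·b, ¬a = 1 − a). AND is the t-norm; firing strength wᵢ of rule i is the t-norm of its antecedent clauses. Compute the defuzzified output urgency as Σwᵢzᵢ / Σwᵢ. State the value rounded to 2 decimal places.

R1 (z=-22.1): moderate=0.97, critical=0.81; AND[a·b] → w = 0.7857
R2 (z=22.0): severe=0.68, elevated=0.94; AND[a·b] → w = 0.6392
R3 (z=6.0): elevated=0.94, mild=0.27; AND[a·b] → w = 0.2538
Weighted average = (0.7857·-22.1 + 0.6392·22.0 + 0.2538·6.0) / (0.7857 + 0.6392 + 0.2538)
  = -1.7788 / 1.6787 = -1.06

-1.06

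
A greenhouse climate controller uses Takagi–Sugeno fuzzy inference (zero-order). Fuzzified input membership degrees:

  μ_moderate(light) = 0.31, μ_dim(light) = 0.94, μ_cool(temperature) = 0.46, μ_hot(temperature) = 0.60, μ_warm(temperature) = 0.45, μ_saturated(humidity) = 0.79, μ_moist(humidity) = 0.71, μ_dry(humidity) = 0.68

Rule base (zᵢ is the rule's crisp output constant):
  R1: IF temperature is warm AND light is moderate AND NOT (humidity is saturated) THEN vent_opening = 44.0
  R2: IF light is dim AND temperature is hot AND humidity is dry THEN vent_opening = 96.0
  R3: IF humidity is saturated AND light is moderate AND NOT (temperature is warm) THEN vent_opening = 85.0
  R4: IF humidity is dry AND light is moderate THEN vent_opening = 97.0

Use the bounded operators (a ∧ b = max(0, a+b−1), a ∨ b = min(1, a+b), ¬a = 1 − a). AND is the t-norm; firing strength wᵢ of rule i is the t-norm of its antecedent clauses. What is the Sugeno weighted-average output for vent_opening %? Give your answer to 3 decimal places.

R1 (z=44.0): warm=0.45, moderate=0.31, ¬saturated=1−0.79=0.21; AND[max(0, a+b−1)] → w = 0.00
R2 (z=96.0): dim=0.94, hot=0.60, dry=0.68; AND[max(0, a+b−1)] → w = 0.22
R3 (z=85.0): saturated=0.79, moderate=0.31, ¬warm=1−0.45=0.55; AND[max(0, a+b−1)] → w = 0.00
R4 (z=97.0): dry=0.68, moderate=0.31; AND[max(0, a+b−1)] → w = 0.00
Weighted average = (0.00·44.0 + 0.22·96.0 + 0.00·85.0 + 0.00·97.0) / (0.00 + 0.22 + 0.00 + 0.00)
  = 21.1200 / 0.2200 = 96.000

96.000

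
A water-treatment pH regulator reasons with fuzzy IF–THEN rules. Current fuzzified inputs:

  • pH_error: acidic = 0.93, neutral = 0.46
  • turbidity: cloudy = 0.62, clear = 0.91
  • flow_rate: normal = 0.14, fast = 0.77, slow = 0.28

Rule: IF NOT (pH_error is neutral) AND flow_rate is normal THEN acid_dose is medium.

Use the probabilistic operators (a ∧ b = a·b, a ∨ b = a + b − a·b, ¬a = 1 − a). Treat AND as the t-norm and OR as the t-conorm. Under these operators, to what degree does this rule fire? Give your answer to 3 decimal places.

0.076

firing strength: ¬neutral=1−0.46=0.54, normal=0.14; AND[a·b] → w = 0.0756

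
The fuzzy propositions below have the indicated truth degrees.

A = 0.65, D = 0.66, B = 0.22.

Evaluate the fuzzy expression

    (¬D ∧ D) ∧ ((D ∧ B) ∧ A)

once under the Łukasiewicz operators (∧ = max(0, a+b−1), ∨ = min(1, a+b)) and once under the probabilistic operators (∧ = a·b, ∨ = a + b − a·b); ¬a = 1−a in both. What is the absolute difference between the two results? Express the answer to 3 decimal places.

0.021

Under Łukasiewicz:
  ¬D = 1 − 0.66 = 0.34
  ¬D ∧ D = max(0, a+b−1) on (0.34, 0.66) = 0.00
  D ∧ B = max(0, a+b−1) on (0.66, 0.22) = 0.00
  (D ∧ B) ∧ A = max(0, a+b−1) on (0.00, 0.65) = 0.00
  (¬D ∧ D) ∧ ((D ∧ B) ∧ A) = max(0, a+b−1) on (0.00, 0.00) = 0.00
  → value = 0.0000
Under probabilistic:
  ¬D = 1 − 0.6600 = 0.3400
  ¬D ∧ D = a·b on (0.3400, 0.6600) = 0.2244
  D ∧ B = a·b on (0.6600, 0.2200) = 0.1452
  (D ∧ B) ∧ A = a·b on (0.1452, 0.6500) = 0.0944
  (¬D ∧ D) ∧ ((D ∧ B) ∧ A) = a·b on (0.2244, 0.0944) = 0.0212
  → value = 0.0212
|0.0000 − 0.0212| = 0.021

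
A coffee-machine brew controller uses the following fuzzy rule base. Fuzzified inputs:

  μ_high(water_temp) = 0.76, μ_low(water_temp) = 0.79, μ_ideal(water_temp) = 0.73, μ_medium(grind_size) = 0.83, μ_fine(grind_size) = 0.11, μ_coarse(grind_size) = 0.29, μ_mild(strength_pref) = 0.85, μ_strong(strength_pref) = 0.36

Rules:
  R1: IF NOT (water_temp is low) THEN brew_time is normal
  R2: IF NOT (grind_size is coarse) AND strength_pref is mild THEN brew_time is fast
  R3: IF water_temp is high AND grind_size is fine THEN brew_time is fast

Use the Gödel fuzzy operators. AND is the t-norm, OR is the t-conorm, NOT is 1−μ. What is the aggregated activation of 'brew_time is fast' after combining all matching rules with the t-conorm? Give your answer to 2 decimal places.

0.71

R1: ¬low=1−0.79=0.21 → w = 0.21
R2: ¬coarse=1−0.29=0.71, mild=0.85; AND[min(a, b)] → w = 0.71
R3: high=0.76, fine=0.11; AND[min(a, b)] → w = 0.11
Rules with consequent 'fast': {R2, R3} → strengths 0.71, 0.11
Aggregate via t-conorm [max(a, b)]: 0.71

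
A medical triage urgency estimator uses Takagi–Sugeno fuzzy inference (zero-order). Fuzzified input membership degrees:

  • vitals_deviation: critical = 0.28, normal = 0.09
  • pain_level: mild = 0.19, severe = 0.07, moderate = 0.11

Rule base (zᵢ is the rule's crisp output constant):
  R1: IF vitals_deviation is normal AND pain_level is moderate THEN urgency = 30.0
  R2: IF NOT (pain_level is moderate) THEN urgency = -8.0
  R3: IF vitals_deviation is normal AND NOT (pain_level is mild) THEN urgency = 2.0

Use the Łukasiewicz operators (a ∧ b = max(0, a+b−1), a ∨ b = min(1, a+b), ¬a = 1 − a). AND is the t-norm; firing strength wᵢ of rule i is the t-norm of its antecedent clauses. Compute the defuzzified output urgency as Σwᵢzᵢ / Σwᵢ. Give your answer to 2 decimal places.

-8.00

R1 (z=30.0): normal=0.09, moderate=0.11; AND[max(0, a+b−1)] → w = 0.00
R2 (z=-8.0): ¬moderate=1−0.11=0.89 → w = 0.89
R3 (z=2.0): normal=0.09, ¬mild=1−0.19=0.81; AND[max(0, a+b−1)] → w = 0.00
Weighted average = (0.00·30.0 + 0.89·-8.0 + 0.00·2.0) / (0.00 + 0.89 + 0.00)
  = -7.1200 / 0.8900 = -8.00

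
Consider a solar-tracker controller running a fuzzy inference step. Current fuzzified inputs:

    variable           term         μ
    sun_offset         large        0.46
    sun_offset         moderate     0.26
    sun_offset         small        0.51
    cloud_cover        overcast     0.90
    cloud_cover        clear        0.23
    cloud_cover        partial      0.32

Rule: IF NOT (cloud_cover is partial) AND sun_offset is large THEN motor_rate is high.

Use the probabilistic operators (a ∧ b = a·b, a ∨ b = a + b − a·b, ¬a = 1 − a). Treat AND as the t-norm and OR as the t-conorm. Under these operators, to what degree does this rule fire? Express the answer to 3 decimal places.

firing strength: ¬partial=1−0.32=0.68, large=0.46; AND[a·b] → w = 0.3128

0.313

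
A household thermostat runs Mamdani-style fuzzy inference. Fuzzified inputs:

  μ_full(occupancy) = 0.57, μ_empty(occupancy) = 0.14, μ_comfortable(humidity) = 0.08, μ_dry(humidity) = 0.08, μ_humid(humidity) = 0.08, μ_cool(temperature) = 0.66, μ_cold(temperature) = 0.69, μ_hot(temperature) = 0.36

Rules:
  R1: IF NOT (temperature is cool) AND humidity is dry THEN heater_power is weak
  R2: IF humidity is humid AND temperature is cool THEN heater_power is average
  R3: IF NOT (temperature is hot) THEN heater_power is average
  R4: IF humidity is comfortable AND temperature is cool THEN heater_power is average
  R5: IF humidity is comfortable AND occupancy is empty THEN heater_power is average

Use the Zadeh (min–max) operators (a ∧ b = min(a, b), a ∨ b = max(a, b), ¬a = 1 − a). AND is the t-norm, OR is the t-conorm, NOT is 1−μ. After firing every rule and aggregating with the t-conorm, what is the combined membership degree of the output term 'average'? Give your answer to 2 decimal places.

0.64

R1: ¬cool=1−0.66=0.34, dry=0.08; AND[min(a, b)] → w = 0.08
R2: humid=0.08, cool=0.66; AND[min(a, b)] → w = 0.08
R3: ¬hot=1−0.36=0.64 → w = 0.64
R4: comfortable=0.08, cool=0.66; AND[min(a, b)] → w = 0.08
R5: comfortable=0.08, empty=0.14; AND[min(a, b)] → w = 0.08
Rules with consequent 'average': {R2, R3, R4, R5} → strengths 0.08, 0.64, 0.08, 0.08
Aggregate via t-conorm [max(a, b)]: 0.64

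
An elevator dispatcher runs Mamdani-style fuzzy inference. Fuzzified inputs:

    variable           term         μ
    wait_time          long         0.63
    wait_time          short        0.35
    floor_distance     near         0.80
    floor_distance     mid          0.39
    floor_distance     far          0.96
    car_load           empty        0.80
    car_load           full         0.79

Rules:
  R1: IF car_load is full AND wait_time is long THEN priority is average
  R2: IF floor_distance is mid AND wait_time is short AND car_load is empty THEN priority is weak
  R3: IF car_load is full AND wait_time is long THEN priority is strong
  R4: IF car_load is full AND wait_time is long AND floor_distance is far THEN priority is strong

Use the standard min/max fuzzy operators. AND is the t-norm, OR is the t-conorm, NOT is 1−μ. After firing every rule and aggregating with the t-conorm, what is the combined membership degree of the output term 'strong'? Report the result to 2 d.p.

R1: full=0.79, long=0.63; AND[min(a, b)] → w = 0.63
R2: mid=0.39, short=0.35, empty=0.80; AND[min(a, b)] → w = 0.35
R3: full=0.79, long=0.63; AND[min(a, b)] → w = 0.63
R4: full=0.79, long=0.63, far=0.96; AND[min(a, b)] → w = 0.63
Rules with consequent 'strong': {R3, R4} → strengths 0.63, 0.63
Aggregate via t-conorm [max(a, b)]: 0.63

0.63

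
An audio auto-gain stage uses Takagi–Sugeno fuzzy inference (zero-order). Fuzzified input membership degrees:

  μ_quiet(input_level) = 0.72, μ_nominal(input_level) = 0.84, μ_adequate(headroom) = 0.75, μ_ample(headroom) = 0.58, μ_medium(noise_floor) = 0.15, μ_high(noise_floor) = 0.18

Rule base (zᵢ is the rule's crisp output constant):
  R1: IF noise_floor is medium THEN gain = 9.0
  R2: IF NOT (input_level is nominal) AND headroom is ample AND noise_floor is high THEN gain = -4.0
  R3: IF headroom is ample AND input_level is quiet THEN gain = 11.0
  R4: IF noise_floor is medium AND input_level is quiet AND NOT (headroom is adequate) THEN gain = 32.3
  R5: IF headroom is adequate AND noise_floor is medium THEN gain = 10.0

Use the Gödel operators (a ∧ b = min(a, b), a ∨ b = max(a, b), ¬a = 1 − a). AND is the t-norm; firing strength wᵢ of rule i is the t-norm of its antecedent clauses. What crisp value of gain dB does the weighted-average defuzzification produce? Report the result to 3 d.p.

R1 (z=9.0): medium=0.15 → w = 0.15
R2 (z=-4.0): ¬nominal=1−0.84=0.16, ample=0.58, high=0.18; AND[min(a, b)] → w = 0.16
R3 (z=11.0): ample=0.58, quiet=0.72; AND[min(a, b)] → w = 0.58
R4 (z=32.3): medium=0.15, quiet=0.72, ¬adequate=1−0.75=0.25; AND[min(a, b)] → w = 0.15
R5 (z=10.0): adequate=0.75, medium=0.15; AND[min(a, b)] → w = 0.15
Weighted average = (0.15·9.0 + 0.16·-4.0 + 0.58·11.0 + 0.15·32.3 + 0.15·10.0) / (0.15 + 0.16 + 0.58 + 0.15 + 0.15)
  = 13.4350 / 1.1900 = 11.290

11.290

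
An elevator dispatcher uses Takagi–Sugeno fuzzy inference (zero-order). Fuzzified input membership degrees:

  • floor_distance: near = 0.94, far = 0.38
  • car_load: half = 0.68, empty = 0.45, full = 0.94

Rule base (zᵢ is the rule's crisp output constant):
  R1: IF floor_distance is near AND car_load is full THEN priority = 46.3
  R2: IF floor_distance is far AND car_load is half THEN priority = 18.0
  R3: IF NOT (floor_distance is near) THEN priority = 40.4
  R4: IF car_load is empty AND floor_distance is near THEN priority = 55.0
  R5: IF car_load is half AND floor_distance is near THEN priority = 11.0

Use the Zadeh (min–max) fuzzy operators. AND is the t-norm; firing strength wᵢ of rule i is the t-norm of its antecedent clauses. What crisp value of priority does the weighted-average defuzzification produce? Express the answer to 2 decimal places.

33.87

R1 (z=46.3): near=0.94, full=0.94; AND[min(a, b)] → w = 0.94
R2 (z=18.0): far=0.38, half=0.68; AND[min(a, b)] → w = 0.38
R3 (z=40.4): ¬near=1−0.94=0.06 → w = 0.06
R4 (z=55.0): empty=0.45, near=0.94; AND[min(a, b)] → w = 0.45
R5 (z=11.0): half=0.68, near=0.94; AND[min(a, b)] → w = 0.68
Weighted average = (0.94·46.3 + 0.38·18.0 + 0.06·40.4 + 0.45·55.0 + 0.68·11.0) / (0.94 + 0.38 + 0.06 + 0.45 + 0.68)
  = 85.0160 / 2.5100 = 33.87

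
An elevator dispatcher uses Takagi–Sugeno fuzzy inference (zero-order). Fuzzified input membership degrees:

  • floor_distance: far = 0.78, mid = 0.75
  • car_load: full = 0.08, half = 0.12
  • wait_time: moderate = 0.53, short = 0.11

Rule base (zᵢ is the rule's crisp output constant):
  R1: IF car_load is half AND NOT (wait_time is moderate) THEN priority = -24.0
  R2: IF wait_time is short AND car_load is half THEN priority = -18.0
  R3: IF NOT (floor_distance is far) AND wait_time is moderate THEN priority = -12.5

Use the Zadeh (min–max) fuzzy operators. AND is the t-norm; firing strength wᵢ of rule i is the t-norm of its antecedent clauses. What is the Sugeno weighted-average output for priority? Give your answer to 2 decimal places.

R1 (z=-24.0): half=0.12, ¬moderate=1−0.53=0.47; AND[min(a, b)] → w = 0.12
R2 (z=-18.0): short=0.11, half=0.12; AND[min(a, b)] → w = 0.11
R3 (z=-12.5): ¬far=1−0.78=0.22, moderate=0.53; AND[min(a, b)] → w = 0.22
Weighted average = (0.12·-24.0 + 0.11·-18.0 + 0.22·-12.5) / (0.12 + 0.11 + 0.22)
  = -7.6100 / 0.4500 = -16.91

-16.91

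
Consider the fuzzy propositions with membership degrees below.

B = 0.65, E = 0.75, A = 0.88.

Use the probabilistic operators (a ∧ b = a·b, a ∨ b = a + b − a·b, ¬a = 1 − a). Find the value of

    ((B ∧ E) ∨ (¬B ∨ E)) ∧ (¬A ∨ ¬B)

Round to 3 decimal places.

B ∧ E = a·b on (0.6500, 0.7500) = 0.4875
¬B = 1 − 0.6500 = 0.3500
¬B ∨ E = a + b − a·b on (0.3500, 0.7500) = 0.8375
(B ∧ E) ∨ (¬B ∨ E) = a + b − a·b on (0.4875, 0.8375) = 0.9167
¬A = 1 − 0.8800 = 0.1200
¬B = 1 − 0.6500 = 0.3500
¬A ∨ ¬B = a + b − a·b on (0.1200, 0.3500) = 0.4280
((B ∧ E) ∨ (¬B ∨ E)) ∧ (¬A ∨ ¬B) = a·b on (0.9167, 0.4280) = 0.3924

0.392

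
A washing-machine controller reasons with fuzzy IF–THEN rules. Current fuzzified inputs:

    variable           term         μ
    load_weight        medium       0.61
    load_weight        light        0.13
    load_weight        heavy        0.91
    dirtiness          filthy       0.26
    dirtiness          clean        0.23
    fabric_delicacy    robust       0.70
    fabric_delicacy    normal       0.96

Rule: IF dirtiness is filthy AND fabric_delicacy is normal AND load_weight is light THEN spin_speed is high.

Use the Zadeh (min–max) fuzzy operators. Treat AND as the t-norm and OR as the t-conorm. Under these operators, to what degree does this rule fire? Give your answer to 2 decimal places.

0.13

firing strength: filthy=0.26, normal=0.96, light=0.13; AND[min(a, b)] → w = 0.13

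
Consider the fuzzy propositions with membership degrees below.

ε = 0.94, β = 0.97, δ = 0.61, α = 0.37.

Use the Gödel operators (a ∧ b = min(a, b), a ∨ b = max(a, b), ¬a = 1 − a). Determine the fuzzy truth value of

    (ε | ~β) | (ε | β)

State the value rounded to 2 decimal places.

~β = 1 − 0.97 = 0.03
ε | ~β = max(a, b) on (0.94, 0.03) = 0.94
ε | β = max(a, b) on (0.94, 0.97) = 0.97
(ε | ~β) | (ε | β) = max(a, b) on (0.94, 0.97) = 0.97

0.97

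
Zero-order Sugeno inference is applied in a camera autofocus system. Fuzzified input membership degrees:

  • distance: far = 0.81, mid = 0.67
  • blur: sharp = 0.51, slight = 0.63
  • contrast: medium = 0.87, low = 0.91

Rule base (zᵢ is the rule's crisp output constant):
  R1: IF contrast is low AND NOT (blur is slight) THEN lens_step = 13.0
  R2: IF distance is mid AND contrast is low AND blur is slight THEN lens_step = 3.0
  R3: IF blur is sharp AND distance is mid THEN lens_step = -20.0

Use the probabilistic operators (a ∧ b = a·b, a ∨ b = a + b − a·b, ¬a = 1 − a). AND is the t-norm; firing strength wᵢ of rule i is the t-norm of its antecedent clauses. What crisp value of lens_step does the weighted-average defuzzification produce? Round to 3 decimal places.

R1 (z=13.0): low=0.91, ¬slight=1−0.63=0.37; AND[a·b] → w = 0.3367
R2 (z=3.0): mid=0.67, low=0.91, slight=0.63; AND[a·b] → w = 0.3841
R3 (z=-20.0): sharp=0.51, mid=0.67; AND[a·b] → w = 0.3417
Weighted average = (0.3367·13.0 + 0.3841·3.0 + 0.3417·-20.0) / (0.3367 + 0.3841 + 0.3417)
  = -1.3046 / 1.0625 = -1.228

-1.228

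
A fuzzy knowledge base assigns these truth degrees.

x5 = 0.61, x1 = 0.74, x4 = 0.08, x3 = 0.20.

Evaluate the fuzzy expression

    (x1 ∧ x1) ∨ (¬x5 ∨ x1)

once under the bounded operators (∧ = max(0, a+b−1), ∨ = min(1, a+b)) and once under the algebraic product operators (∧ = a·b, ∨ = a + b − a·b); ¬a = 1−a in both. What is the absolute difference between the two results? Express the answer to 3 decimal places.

0.072

Under bounded:
  x1 ∧ x1 = max(0, a+b−1) on (0.74, 0.74) = 0.48
  ¬x5 = 1 − 0.61 = 0.39
  ¬x5 ∨ x1 = min(1, a+b) on (0.39, 0.74) = 1.00
  (x1 ∧ x1) ∨ (¬x5 ∨ x1) = min(1, a+b) on (0.48, 1.00) = 1.00
  → value = 1.0000
Under algebraic product:
  x1 ∧ x1 = a·b on (0.7400, 0.7400) = 0.5476
  ¬x5 = 1 − 0.6100 = 0.3900
  ¬x5 ∨ x1 = a + b − a·b on (0.3900, 0.7400) = 0.8414
  (x1 ∧ x1) ∨ (¬x5 ∨ x1) = a + b − a·b on (0.5476, 0.8414) = 0.9282
  → value = 0.9282
|1.0000 − 0.9282| = 0.072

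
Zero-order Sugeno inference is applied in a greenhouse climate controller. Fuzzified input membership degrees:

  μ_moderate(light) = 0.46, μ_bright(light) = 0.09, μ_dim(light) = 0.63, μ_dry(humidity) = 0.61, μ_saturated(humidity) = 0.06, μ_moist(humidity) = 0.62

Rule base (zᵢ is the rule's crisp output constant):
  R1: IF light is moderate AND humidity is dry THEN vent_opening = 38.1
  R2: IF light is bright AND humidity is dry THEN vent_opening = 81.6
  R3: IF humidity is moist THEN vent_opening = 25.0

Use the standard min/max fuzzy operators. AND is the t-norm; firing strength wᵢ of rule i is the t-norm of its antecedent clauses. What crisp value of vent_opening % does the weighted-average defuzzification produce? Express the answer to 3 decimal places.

R1 (z=38.1): moderate=0.46, dry=0.61; AND[min(a, b)] → w = 0.46
R2 (z=81.6): bright=0.09, dry=0.61; AND[min(a, b)] → w = 0.09
R3 (z=25.0): moist=0.62 → w = 0.62
Weighted average = (0.46·38.1 + 0.09·81.6 + 0.62·25.0) / (0.46 + 0.09 + 0.62)
  = 40.3700 / 1.1700 = 34.504

34.504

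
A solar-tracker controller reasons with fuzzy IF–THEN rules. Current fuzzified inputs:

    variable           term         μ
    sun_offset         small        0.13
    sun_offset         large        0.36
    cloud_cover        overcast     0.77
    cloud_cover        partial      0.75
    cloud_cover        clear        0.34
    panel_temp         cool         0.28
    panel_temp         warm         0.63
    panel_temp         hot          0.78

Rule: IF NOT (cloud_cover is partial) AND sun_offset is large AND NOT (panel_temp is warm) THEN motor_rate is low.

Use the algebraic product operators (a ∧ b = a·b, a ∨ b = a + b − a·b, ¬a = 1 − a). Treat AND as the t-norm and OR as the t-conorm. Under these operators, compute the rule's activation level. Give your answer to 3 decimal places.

firing strength: ¬partial=1−0.75=0.25, large=0.36, ¬warm=1−0.63=0.37; AND[a·b] → w = 0.0333

0.033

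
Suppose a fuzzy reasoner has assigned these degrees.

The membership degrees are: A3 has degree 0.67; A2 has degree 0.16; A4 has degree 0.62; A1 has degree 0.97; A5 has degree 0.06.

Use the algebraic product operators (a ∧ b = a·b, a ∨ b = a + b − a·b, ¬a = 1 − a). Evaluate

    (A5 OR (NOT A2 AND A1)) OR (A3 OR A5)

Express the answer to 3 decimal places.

0.946

NOT A2 = 1 − 0.1600 = 0.8400
NOT A2 AND A1 = a·b on (0.8400, 0.9700) = 0.8148
A5 OR (NOT A2 AND A1) = a + b − a·b on (0.0600, 0.8148) = 0.8259
A3 OR A5 = a + b − a·b on (0.6700, 0.0600) = 0.6898
(A5 OR (NOT A2 AND A1)) OR (A3 OR A5) = a + b − a·b on (0.8259, 0.6898) = 0.9460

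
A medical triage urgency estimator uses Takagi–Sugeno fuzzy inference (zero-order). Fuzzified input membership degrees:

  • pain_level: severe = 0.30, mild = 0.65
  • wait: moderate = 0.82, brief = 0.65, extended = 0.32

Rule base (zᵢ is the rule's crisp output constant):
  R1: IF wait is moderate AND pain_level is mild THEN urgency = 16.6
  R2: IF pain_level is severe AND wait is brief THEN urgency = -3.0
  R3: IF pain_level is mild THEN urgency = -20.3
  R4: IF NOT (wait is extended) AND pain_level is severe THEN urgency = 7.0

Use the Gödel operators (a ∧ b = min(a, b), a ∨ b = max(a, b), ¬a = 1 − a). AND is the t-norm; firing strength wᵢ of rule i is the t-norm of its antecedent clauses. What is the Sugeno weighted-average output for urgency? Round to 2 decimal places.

-0.63

R1 (z=16.6): moderate=0.82, mild=0.65; AND[min(a, b)] → w = 0.65
R2 (z=-3.0): severe=0.30, brief=0.65; AND[min(a, b)] → w = 0.30
R3 (z=-20.3): mild=0.65 → w = 0.65
R4 (z=7.0): ¬extended=1−0.32=0.68, severe=0.30; AND[min(a, b)] → w = 0.30
Weighted average = (0.65·16.6 + 0.30·-3.0 + 0.65·-20.3 + 0.30·7.0) / (0.65 + 0.30 + 0.65 + 0.30)
  = -1.2050 / 1.9000 = -0.63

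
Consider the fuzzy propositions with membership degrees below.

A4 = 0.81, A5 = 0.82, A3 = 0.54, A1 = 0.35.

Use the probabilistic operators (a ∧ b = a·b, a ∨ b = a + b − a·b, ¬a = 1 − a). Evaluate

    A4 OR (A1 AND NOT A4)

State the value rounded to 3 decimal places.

0.823

NOT A4 = 1 − 0.8100 = 0.1900
A1 AND NOT A4 = a·b on (0.3500, 0.1900) = 0.0665
A4 OR (A1 AND NOT A4) = a + b − a·b on (0.8100, 0.0665) = 0.8226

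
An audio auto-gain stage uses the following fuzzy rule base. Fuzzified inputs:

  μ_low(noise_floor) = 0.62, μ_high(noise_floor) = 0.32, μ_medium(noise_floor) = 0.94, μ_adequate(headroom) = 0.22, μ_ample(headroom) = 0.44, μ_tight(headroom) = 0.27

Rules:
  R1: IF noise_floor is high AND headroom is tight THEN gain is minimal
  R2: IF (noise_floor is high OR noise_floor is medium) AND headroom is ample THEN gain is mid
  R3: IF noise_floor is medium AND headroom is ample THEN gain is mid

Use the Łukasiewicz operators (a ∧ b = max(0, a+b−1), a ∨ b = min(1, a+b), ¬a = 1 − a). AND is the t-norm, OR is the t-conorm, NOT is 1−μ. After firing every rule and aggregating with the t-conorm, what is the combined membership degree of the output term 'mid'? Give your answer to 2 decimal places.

0.82

R1: high=0.32, tight=0.27; AND[max(0, a+b−1)] → w = 0.00
R2: (high=0.32 OR medium=0.94) = 1.00; AND[max(0, a+b−1)] with ample=0.44 → w = 0.44
R3: medium=0.94, ample=0.44; AND[max(0, a+b−1)] → w = 0.38
Rules with consequent 'mid': {R2, R3} → strengths 0.44, 0.38
Aggregate via t-conorm [min(1, a+b)]: 0.82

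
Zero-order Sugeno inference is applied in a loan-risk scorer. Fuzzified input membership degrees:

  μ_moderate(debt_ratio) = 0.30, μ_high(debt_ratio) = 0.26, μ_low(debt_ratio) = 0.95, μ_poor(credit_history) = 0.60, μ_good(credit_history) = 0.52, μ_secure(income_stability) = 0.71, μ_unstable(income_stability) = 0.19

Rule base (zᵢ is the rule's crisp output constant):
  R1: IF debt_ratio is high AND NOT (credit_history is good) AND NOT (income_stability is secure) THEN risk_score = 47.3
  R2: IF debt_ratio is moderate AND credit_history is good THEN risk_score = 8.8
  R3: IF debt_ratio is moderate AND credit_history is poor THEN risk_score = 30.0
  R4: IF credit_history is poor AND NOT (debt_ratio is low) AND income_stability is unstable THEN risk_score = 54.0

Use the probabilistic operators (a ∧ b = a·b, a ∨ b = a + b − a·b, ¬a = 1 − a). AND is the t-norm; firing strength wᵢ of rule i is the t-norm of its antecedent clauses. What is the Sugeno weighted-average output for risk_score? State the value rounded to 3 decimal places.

23.267

R1 (z=47.3): high=0.26, ¬good=1−0.52=0.48, ¬secure=1−0.71=0.29; AND[a·b] → w = 0.0362
R2 (z=8.8): moderate=0.30, good=0.52; AND[a·b] → w = 0.1560
R3 (z=30.0): moderate=0.30, poor=0.60; AND[a·b] → w = 0.1800
R4 (z=54.0): poor=0.60, ¬low=1−0.95=0.05, unstable=0.19; AND[a·b] → w = 0.0057
Weighted average = (0.0362·47.3 + 0.1560·8.8 + 0.1800·30.0 + 0.0057·54.0) / (0.0362 + 0.1560 + 0.1800 + 0.0057)
  = 8.7925 / 0.3779 = 23.267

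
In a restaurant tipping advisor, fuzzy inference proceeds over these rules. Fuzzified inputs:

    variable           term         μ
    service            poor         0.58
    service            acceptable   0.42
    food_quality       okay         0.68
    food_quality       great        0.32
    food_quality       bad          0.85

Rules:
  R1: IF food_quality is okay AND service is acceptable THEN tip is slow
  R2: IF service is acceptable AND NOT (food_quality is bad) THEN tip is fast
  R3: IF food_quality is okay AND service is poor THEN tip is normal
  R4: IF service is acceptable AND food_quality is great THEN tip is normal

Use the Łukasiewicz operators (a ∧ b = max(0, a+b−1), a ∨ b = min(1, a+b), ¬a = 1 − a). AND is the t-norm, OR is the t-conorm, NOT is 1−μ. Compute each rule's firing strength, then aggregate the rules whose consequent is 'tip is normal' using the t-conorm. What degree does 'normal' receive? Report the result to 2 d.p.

0.26

R1: okay=0.68, acceptable=0.42; AND[max(0, a+b−1)] → w = 0.10
R2: acceptable=0.42, ¬bad=1−0.85=0.15; AND[max(0, a+b−1)] → w = 0.00
R3: okay=0.68, poor=0.58; AND[max(0, a+b−1)] → w = 0.26
R4: acceptable=0.42, great=0.32; AND[max(0, a+b−1)] → w = 0.00
Rules with consequent 'normal': {R3, R4} → strengths 0.26, 0.00
Aggregate via t-conorm [min(1, a+b)]: 0.26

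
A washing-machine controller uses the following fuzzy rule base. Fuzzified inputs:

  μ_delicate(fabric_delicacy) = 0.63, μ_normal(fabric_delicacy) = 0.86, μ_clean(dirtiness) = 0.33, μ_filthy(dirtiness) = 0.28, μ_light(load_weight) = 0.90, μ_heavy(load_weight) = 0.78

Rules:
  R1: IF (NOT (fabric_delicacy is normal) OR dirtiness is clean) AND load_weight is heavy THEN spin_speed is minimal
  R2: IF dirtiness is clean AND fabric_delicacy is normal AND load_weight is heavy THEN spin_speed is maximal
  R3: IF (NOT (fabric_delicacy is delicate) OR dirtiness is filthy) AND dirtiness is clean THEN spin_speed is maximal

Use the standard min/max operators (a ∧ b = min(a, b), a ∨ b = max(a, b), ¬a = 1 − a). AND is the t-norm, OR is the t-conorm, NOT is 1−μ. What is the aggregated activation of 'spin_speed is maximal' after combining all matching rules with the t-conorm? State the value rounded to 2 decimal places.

0.33

R1: (¬normal=1−0.86=0.14 OR clean=0.33) = 0.33; AND[min(a, b)] with heavy=0.78 → w = 0.33
R2: clean=0.33, normal=0.86, heavy=0.78; AND[min(a, b)] → w = 0.33
R3: (¬delicate=1−0.63=0.37 OR filthy=0.28) = 0.37; AND[min(a, b)] with clean=0.33 → w = 0.33
Rules with consequent 'maximal': {R2, R3} → strengths 0.33, 0.33
Aggregate via t-conorm [max(a, b)]: 0.33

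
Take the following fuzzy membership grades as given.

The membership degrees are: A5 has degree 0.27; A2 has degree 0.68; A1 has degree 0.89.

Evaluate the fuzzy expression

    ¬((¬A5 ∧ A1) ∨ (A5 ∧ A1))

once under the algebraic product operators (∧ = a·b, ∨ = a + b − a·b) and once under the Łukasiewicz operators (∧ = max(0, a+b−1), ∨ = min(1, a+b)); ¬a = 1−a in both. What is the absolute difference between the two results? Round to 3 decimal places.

Under algebraic product:
  ¬A5 = 1 − 0.2700 = 0.7300
  ¬A5 ∧ A1 = a·b on (0.7300, 0.8900) = 0.6497
  A5 ∧ A1 = a·b on (0.2700, 0.8900) = 0.2403
  (¬A5 ∧ A1) ∨ (A5 ∧ A1) = a + b − a·b on (0.6497, 0.2403) = 0.7339
  ¬((¬A5 ∧ A1) ∨ (A5 ∧ A1)) = 1 − 0.7339 = 0.2661
  → value = 0.2661
Under Łukasiewicz:
  ¬A5 = 1 − 0.27 = 0.73
  ¬A5 ∧ A1 = max(0, a+b−1) on (0.73, 0.89) = 0.62
  A5 ∧ A1 = max(0, a+b−1) on (0.27, 0.89) = 0.16
  (¬A5 ∧ A1) ∨ (A5 ∧ A1) = min(1, a+b) on (0.62, 0.16) = 0.78
  ¬((¬A5 ∧ A1) ∨ (A5 ∧ A1)) = 1 − 0.78 = 0.22
  → value = 0.2200
|0.2661 − 0.2200| = 0.046

0.046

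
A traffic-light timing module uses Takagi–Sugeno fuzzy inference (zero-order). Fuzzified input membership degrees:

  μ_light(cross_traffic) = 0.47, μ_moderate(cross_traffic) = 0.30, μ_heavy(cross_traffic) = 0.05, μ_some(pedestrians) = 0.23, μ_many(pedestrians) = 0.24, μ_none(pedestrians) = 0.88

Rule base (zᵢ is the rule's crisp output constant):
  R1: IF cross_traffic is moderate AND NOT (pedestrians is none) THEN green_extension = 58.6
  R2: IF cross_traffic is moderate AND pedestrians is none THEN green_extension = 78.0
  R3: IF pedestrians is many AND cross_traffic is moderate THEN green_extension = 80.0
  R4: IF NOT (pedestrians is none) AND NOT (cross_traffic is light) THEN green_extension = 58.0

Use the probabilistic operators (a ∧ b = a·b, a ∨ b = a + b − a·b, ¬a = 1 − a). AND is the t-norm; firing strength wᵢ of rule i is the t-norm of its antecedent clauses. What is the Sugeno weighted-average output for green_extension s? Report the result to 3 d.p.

73.807

R1 (z=58.6): moderate=0.30, ¬none=1−0.88=0.12; AND[a·b] → w = 0.0360
R2 (z=78.0): moderate=0.30, none=0.88; AND[a·b] → w = 0.2640
R3 (z=80.0): many=0.24, moderate=0.30; AND[a·b] → w = 0.0720
R4 (z=58.0): ¬none=1−0.88=0.12, ¬light=1−0.47=0.53; AND[a·b] → w = 0.0636
Weighted average = (0.0360·58.6 + 0.2640·78.0 + 0.0720·80.0 + 0.0636·58.0) / (0.0360 + 0.2640 + 0.0720 + 0.0636)
  = 32.1504 / 0.4356 = 73.807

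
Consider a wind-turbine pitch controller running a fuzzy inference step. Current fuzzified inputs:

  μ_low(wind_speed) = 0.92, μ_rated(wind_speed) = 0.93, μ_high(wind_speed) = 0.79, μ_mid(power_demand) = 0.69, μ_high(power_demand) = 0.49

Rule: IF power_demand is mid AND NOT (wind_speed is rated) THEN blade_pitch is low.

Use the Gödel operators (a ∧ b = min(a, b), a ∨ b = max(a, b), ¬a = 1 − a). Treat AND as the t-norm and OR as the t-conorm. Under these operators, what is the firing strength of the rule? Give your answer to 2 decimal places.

0.07

firing strength: mid=0.69, ¬rated=1−0.93=0.07; AND[min(a, b)] → w = 0.07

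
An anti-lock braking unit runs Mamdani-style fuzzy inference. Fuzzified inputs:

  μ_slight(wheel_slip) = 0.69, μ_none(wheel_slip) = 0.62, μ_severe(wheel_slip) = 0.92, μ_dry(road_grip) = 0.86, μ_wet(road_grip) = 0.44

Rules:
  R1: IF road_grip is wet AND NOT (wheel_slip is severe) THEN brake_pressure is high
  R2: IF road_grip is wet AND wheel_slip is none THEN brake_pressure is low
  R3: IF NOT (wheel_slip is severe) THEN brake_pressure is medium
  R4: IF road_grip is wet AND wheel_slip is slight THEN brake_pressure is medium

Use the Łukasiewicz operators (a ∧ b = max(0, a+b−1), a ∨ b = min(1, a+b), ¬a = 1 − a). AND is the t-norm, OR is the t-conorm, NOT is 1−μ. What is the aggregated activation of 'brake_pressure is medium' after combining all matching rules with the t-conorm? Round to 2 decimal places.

R1: wet=0.44, ¬severe=1−0.92=0.08; AND[max(0, a+b−1)] → w = 0.00
R2: wet=0.44, none=0.62; AND[max(0, a+b−1)] → w = 0.06
R3: ¬severe=1−0.92=0.08 → w = 0.08
R4: wet=0.44, slight=0.69; AND[max(0, a+b−1)] → w = 0.13
Rules with consequent 'medium': {R3, R4} → strengths 0.08, 0.13
Aggregate via t-conorm [min(1, a+b)]: 0.21

0.21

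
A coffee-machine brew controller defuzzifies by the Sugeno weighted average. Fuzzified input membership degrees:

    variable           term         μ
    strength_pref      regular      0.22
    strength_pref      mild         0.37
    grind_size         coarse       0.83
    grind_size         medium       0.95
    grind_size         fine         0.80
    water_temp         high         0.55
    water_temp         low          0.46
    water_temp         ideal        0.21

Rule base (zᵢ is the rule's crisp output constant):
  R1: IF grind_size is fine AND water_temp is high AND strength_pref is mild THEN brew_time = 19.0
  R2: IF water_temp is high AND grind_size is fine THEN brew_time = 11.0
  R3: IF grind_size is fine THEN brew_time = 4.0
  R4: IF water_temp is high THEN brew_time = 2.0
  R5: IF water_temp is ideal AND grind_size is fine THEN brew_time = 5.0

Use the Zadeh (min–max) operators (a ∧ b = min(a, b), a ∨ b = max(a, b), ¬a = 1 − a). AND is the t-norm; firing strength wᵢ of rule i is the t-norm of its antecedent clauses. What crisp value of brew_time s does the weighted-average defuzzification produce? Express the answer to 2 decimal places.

7.43

R1 (z=19.0): fine=0.80, high=0.55, mild=0.37; AND[min(a, b)] → w = 0.37
R2 (z=11.0): high=0.55, fine=0.80; AND[min(a, b)] → w = 0.55
R3 (z=4.0): fine=0.80 → w = 0.80
R4 (z=2.0): high=0.55 → w = 0.55
R5 (z=5.0): ideal=0.21, fine=0.80; AND[min(a, b)] → w = 0.21
Weighted average = (0.37·19.0 + 0.55·11.0 + 0.80·4.0 + 0.55·2.0 + 0.21·5.0) / (0.37 + 0.55 + 0.80 + 0.55 + 0.21)
  = 18.4300 / 2.4800 = 7.43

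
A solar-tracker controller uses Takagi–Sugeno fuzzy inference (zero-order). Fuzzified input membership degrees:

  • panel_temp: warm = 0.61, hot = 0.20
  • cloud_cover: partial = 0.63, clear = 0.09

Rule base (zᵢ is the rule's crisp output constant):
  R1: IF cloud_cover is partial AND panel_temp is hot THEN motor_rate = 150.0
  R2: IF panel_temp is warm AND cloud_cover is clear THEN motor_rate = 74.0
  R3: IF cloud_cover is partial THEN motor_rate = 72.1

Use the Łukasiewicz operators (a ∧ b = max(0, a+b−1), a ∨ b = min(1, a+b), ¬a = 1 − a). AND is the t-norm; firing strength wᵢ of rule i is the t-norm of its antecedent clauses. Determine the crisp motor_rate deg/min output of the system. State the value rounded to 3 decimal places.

72.100

R1 (z=150.0): partial=0.63, hot=0.20; AND[max(0, a+b−1)] → w = 0.00
R2 (z=74.0): warm=0.61, clear=0.09; AND[max(0, a+b−1)] → w = 0.00
R3 (z=72.1): partial=0.63 → w = 0.63
Weighted average = (0.00·150.0 + 0.00·74.0 + 0.63·72.1) / (0.00 + 0.00 + 0.63)
  = 45.4230 / 0.6300 = 72.100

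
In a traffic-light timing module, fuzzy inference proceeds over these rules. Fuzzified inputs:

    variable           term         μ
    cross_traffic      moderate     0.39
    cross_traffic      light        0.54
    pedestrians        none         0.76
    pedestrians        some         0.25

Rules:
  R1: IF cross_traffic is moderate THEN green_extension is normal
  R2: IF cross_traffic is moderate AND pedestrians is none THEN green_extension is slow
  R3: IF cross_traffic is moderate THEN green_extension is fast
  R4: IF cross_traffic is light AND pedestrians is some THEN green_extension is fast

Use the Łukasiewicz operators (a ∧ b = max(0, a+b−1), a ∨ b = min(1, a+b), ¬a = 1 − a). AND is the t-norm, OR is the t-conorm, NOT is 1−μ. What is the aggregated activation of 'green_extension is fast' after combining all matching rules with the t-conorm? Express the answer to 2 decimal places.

0.39

R1: moderate=0.39 → w = 0.39
R2: moderate=0.39, none=0.76; AND[max(0, a+b−1)] → w = 0.15
R3: moderate=0.39 → w = 0.39
R4: light=0.54, some=0.25; AND[max(0, a+b−1)] → w = 0.00
Rules with consequent 'fast': {R3, R4} → strengths 0.39, 0.00
Aggregate via t-conorm [min(1, a+b)]: 0.39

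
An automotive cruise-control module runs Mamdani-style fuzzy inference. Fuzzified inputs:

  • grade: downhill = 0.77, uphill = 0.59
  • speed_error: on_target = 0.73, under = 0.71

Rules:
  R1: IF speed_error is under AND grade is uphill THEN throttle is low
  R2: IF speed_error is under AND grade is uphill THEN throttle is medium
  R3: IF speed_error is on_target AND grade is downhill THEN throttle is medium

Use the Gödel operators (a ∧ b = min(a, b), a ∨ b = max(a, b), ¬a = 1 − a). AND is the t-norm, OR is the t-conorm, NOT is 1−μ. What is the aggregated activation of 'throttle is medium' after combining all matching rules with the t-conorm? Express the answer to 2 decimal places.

R1: under=0.71, uphill=0.59; AND[min(a, b)] → w = 0.59
R2: under=0.71, uphill=0.59; AND[min(a, b)] → w = 0.59
R3: on_target=0.73, downhill=0.77; AND[min(a, b)] → w = 0.73
Rules with consequent 'medium': {R2, R3} → strengths 0.59, 0.73
Aggregate via t-conorm [max(a, b)]: 0.73

0.73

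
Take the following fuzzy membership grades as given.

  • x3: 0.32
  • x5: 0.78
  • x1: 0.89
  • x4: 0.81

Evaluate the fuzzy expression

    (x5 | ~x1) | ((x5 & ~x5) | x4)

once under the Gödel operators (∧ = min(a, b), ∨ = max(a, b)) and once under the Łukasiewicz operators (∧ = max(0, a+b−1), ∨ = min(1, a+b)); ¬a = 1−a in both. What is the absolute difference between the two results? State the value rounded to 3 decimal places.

0.190

Under Gödel:
  ~x1 = 1 − 0.89 = 0.11
  x5 | ~x1 = max(a, b) on (0.78, 0.11) = 0.78
  ~x5 = 1 − 0.78 = 0.22
  x5 & ~x5 = min(a, b) on (0.78, 0.22) = 0.22
  (x5 & ~x5) | x4 = max(a, b) on (0.22, 0.81) = 0.81
  (x5 | ~x1) | ((x5 & ~x5) | x4) = max(a, b) on (0.78, 0.81) = 0.81
  → value = 0.8100
Under Łukasiewicz:
  ~x1 = 1 − 0.89 = 0.11
  x5 | ~x1 = min(1, a+b) on (0.78, 0.11) = 0.89
  ~x5 = 1 − 0.78 = 0.22
  x5 & ~x5 = max(0, a+b−1) on (0.78, 0.22) = 0.00
  (x5 & ~x5) | x4 = min(1, a+b) on (0.00, 0.81) = 0.81
  (x5 | ~x1) | ((x5 & ~x5) | x4) = min(1, a+b) on (0.89, 0.81) = 1.00
  → value = 1.0000
|0.8100 − 1.0000| = 0.190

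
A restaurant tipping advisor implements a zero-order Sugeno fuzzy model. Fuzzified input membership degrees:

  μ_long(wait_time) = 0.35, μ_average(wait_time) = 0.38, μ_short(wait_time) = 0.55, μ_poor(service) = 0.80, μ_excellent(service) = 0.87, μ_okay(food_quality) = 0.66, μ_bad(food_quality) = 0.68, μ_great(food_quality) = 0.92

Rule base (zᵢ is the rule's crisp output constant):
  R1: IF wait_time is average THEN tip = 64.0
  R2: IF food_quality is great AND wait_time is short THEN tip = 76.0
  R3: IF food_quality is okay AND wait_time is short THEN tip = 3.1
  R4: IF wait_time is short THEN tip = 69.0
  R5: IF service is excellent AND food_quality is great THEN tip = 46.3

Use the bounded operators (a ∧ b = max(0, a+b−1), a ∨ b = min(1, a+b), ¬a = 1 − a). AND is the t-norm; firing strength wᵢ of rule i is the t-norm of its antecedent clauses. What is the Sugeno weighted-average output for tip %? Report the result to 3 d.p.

R1 (z=64.0): average=0.38 → w = 0.38
R2 (z=76.0): great=0.92, short=0.55; AND[max(0, a+b−1)] → w = 0.47
R3 (z=3.1): okay=0.66, short=0.55; AND[max(0, a+b−1)] → w = 0.21
R4 (z=69.0): short=0.55 → w = 0.55
R5 (z=46.3): excellent=0.87, great=0.92; AND[max(0, a+b−1)] → w = 0.79
Weighted average = (0.38·64.0 + 0.47·76.0 + 0.21·3.1 + 0.55·69.0 + 0.79·46.3) / (0.38 + 0.47 + 0.21 + 0.55 + 0.79)
  = 135.2180 / 2.4000 = 56.341

56.341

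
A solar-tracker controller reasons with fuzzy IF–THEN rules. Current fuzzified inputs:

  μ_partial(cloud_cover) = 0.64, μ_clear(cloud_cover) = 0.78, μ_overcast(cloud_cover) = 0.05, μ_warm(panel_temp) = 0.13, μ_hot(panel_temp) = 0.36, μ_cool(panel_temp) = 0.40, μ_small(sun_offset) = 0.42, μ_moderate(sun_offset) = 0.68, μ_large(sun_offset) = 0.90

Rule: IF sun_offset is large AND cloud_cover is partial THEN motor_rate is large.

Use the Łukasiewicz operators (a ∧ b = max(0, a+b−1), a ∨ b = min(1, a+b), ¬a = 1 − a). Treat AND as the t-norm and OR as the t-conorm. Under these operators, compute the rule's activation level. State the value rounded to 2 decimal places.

0.54

firing strength: large=0.90, partial=0.64; AND[max(0, a+b−1)] → w = 0.54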